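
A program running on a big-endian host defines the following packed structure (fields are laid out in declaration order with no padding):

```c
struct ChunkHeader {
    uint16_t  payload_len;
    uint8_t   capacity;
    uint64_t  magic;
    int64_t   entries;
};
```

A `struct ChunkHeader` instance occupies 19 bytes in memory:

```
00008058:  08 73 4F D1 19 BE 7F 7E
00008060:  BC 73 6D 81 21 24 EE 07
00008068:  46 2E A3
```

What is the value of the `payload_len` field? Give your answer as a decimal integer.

`payload_len` is the first field, at byte offset 0, occupying 2 bytes.
Bytes at offsets 0..1: 08 73.
In big-endian order the high byte comes first in memory.
The bytes are already most-significant first: 0x0873.
0x0873 = 2163.

2163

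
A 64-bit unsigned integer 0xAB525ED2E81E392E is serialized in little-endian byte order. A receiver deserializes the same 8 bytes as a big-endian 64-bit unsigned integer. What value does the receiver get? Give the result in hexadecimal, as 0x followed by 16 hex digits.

0x2E391EE8D25E52AB

Stored little-endian, the bytes at ascending addresses are 2E 39 1E E8 D2 5E 52 AB.
Read back as big-endian, the last byte is least significant, giving 0x2E391EE8D25E52AB.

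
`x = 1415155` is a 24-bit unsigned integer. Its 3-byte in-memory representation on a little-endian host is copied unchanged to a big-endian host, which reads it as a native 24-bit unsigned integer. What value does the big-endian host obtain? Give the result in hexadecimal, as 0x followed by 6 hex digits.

1415155 in 24-bit hexadecimal is 0x1597F3.
Stored little-endian, the bytes at ascending addresses are F3 97 15.
Read back as big-endian, the last byte is least significant, giving 0xF39715.

0xF39715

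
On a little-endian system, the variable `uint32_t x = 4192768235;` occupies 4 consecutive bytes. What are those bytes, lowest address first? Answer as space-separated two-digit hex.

4192768235 in hexadecimal, padded to 32 bits, is 0xF9E890EB.
Split into bytes (most-significant first): F9 E8 90 EB.
Little-endian: lowest address holds the least-significant byte.
So at ascending addresses the bytes are EB 90 E8 F9.

EB 90 E8 F9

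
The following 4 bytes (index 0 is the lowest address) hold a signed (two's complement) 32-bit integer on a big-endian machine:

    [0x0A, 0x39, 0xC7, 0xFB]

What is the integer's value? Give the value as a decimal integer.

Big-endian stores the most-significant byte at the lowest address.
The bytes are already most-significant first: 0x0A39C7FB.
0x0A39C7FB = 171558907.

171558907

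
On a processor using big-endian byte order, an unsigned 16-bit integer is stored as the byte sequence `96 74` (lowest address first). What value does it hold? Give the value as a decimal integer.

Big-endian: lowest address holds the most-significant byte.
The bytes are already most-significant first: 0x9674.
0x9674 = 38516.

38516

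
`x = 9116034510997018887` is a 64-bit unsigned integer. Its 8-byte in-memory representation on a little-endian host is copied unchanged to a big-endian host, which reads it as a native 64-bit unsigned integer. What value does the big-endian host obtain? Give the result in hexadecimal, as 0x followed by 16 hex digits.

0x07D92DC416A9827E

9116034510997018887 in 64-bit hexadecimal is 0x7E82A916C42DD907.
Stored little-endian, the bytes at ascending addresses are 07 D9 2D C4 16 A9 82 7E.
Read back as big-endian, the last byte is least significant, giving 0x07D92DC416A9827E.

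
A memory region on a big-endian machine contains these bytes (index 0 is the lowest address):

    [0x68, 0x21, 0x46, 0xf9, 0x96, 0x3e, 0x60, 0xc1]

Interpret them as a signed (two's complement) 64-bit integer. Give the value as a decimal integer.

7503356491957428417

In big-endian order the high byte comes first in memory.
The bytes are already most-significant first: 0x682146F9963E60C1.
0x682146F9963E60C1 = 7503356491957428417.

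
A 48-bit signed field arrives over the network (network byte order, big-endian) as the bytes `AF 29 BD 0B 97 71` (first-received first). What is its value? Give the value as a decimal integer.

-88881176537231

In big-endian order the high byte comes first in memory.
The bytes are already most-significant first: 0xAF29BD0B9771.
Top bit is set, so as a signed 48-bit value this is 0xAF29BD0B9771 − 2^48 = -88881176537231.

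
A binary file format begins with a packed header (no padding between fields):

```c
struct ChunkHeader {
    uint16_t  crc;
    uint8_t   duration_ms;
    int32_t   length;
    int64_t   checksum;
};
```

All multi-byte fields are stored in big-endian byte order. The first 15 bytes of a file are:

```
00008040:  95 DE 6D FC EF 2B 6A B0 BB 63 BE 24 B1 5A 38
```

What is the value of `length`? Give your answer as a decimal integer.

-51434646

`length` follows `crc` (2 B), `duration_ms` (1 B), so it starts at offset 2 + 1 = 3 and occupies 4 bytes.
Bytes at offsets 3..6: FC EF 2B 6A.
Big-endian: lowest address holds the most-significant byte.
The bytes are already most-significant first: 0xFCEF2B6A.
Top bit is set, so as a signed 32-bit value this is 0xFCEF2B6A − 2^32 = -51434646.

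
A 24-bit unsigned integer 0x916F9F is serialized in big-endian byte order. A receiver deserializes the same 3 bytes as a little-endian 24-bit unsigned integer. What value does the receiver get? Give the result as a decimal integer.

Stored big-endian, the bytes at ascending addresses are 91 6F 9F.
Read back as little-endian, the first byte is least significant, giving 0x9F6F91.
0x9F6F91 = 10448785.

10448785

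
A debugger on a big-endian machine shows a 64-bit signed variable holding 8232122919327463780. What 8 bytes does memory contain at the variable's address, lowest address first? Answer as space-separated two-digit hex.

72 3E 60 2D F1 DD 79 64

8232122919327463780 in hexadecimal, padded to 64 bits, is 0x723E602DF1DD7964.
Split into bytes (most-significant first): 72 3E 60 2D F1 DD 79 64.
In big-endian order the high byte comes first in memory.
So the memory order matches the most-significant-first order: 72 3E 60 2D F1 DD 79 64.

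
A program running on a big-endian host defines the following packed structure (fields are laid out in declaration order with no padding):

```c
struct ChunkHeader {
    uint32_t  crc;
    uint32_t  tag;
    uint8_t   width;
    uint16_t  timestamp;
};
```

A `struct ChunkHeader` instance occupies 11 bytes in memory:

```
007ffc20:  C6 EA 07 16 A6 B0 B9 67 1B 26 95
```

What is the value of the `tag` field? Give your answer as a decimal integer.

`tag` follows `crc` (4 bytes), so it starts at byte offset 4 and occupies 4 bytes.
Bytes at offsets 4..7: A6 B0 B9 67.
Big-endian stores the most-significant byte at the lowest address.
The bytes are already most-significant first: 0xA6B0B967.
0xA6B0B967 = 2796599655.

2796599655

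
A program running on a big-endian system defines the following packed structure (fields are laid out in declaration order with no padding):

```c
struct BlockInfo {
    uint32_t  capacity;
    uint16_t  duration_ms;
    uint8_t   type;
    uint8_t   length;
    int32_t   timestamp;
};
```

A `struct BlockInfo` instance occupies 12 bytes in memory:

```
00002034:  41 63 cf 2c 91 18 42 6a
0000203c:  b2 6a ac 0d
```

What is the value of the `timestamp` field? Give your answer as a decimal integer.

-1301631987

`timestamp` follows `capacity` (4 B), `duration_ms` (2 B), `type` (1 B), `length` (1 B), so it starts at offset 4 + 2 + 1 + 1 = 8 and occupies 4 bytes.
Bytes at offsets 8..11: B2 6A AC 0D.
In big-endian order the high byte comes first in memory.
The bytes are already most-significant first: 0xB26AAC0D.
Top bit is set, so as a signed 32-bit value this is 0xB26AAC0D − 2^32 = -1301631987.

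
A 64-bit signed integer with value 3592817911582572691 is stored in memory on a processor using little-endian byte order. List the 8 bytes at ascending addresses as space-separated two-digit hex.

3592817911582572691 in hexadecimal, padded to 64 bits, is 0x31DC40DAE28A4093.
Split into bytes (most-significant first): 31 DC 40 DA E2 8A 40 93.
Little-endian stores the least-significant byte at the lowest address.
So at ascending addresses the bytes are 93 40 8A E2 DA 40 DC 31.

93 40 8A E2 DA 40 DC 31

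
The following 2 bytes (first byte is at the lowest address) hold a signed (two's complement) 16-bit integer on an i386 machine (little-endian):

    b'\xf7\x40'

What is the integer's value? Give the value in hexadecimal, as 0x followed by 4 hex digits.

0x40F7

Little-endian: lowest address holds the least-significant byte.
Reassemble most-significant byte first: 40 F7 → 0x40F7.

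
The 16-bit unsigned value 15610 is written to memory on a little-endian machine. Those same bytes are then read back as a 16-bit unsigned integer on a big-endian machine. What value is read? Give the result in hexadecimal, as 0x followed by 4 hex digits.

15610 in 16-bit hexadecimal is 0x3CFA.
Stored little-endian, the bytes at ascending addresses are FA 3C.
Read back as big-endian, the last byte is least significant, giving 0xFA3C.

0xFA3C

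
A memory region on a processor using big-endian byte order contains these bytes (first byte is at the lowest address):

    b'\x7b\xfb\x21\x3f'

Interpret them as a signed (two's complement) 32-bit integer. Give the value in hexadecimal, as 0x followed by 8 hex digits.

0x7BFB213F

Big-endian stores the most-significant byte at the lowest address.
The bytes are already most-significant first: 0x7BFB213F.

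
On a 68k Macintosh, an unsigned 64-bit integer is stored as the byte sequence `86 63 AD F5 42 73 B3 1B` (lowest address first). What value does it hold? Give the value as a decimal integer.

In big-endian order the high byte comes first in memory.
The bytes are already most-significant first: 0x8663ADF54273B31B.
0x8663ADF54273B31B = 9683774892670169883.

9683774892670169883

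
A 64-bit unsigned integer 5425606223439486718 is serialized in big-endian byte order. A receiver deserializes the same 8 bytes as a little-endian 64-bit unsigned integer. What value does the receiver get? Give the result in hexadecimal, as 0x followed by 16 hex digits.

5425606223439486718 in 64-bit hexadecimal is 0x4B4BA01D37425EFE.
Stored big-endian, the bytes at ascending addresses are 4B 4B A0 1D 37 42 5E FE.
Read back as little-endian, the first byte is least significant, giving 0xFE5E42371DA04B4B.

0xFE5E42371DA04B4B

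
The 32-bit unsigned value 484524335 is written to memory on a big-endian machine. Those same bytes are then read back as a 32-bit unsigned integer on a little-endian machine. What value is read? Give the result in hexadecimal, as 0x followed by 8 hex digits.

484524335 in 32-bit hexadecimal is 0x1CE1412F.
Stored big-endian, the bytes at ascending addresses are 1C E1 41 2F.
Read back as little-endian, the first byte is least significant, giving 0x2F41E11C.

0x2F41E11C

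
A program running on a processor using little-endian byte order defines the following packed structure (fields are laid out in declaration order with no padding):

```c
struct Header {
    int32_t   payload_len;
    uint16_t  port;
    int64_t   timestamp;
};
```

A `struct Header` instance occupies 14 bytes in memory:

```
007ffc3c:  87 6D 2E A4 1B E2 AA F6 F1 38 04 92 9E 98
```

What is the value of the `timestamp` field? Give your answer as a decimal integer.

`timestamp` follows `payload_len` (4 B), `port` (2 B), so it starts at offset 4 + 2 = 6 and occupies 8 bytes.
Bytes at offsets 6..13: AA F6 F1 38 04 92 9E 98.
Little-endian: lowest address holds the least-significant byte.
Reassemble most-significant byte first: 98 9E 92 04 38 F1 F6 AA → 0x989E920438F1F6AA.
Top bit is set, so as a signed 64-bit value this is 0x989E920438F1F6AA − 2^64 = -7449356186791315798.

-7449356186791315798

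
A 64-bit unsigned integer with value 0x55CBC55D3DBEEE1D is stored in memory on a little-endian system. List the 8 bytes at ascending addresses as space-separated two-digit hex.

Split into bytes (most-significant first): 55 CB C5 5D 3D BE EE 1D.
In little-endian order the low byte comes first in memory.
So at ascending addresses the bytes are 1D EE BE 3D 5D C5 CB 55.

1D EE BE 3D 5D C5 CB 55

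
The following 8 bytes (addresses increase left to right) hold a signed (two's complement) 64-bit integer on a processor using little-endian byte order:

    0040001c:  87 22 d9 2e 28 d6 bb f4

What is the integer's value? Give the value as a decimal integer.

-811819839737224569

Little-endian stores the least-significant byte at the lowest address.
Reassemble most-significant byte first: F4 BB D6 28 2E D9 22 87 → 0xF4BBD6282ED92287.
Top bit is set, so as a signed 64-bit value this is 0xF4BBD6282ED92287 − 2^64 = -811819839737224569.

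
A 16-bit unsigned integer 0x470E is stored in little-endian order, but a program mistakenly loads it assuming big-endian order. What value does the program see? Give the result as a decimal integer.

3655

Stored little-endian, the bytes at ascending addresses are 0E 47.
Read back as big-endian, the last byte is least significant, giving 0x0E47.
0x0E47 = 3655.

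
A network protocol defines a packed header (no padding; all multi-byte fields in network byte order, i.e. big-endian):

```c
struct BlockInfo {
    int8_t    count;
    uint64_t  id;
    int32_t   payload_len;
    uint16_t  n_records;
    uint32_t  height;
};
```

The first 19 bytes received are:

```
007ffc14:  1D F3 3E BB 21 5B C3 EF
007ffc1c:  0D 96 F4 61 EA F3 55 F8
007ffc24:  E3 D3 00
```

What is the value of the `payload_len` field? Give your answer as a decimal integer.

-1762369046

`payload_len` follows `count` (1 B), `id` (8 B), so it starts at offset 1 + 8 = 9 and occupies 4 bytes.
Bytes at offsets 9..12: 96 F4 61 EA.
In big-endian order the high byte comes first in memory.
The bytes are already most-significant first: 0x96F461EA.
Top bit is set, so as a signed 32-bit value this is 0x96F461EA − 2^32 = -1762369046.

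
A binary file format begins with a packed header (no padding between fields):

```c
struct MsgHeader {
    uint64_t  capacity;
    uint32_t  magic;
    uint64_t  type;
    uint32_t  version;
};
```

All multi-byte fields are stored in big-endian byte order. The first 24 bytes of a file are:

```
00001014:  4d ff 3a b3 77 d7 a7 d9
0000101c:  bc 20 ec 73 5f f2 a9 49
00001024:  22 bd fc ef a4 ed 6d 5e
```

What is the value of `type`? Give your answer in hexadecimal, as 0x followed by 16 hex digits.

0x5FF2A94922BDFCEF

`type` follows `capacity` (8 B), `magic` (4 B), so it starts at offset 8 + 4 = 12 and occupies 8 bytes.
Bytes at offsets 12..19: 5F F2 A9 49 22 BD FC EF.
In big-endian order the high byte comes first in memory.
The bytes are already most-significant first: 0x5FF2A94922BDFCEF.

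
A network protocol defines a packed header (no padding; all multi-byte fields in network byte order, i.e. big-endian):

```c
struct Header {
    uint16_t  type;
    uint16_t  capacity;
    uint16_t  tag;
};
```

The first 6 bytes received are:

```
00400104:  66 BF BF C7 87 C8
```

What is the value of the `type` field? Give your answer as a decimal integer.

`type` is the first field, at byte offset 0, occupying 2 bytes.
Bytes at offsets 0..1: 66 BF.
Big-endian stores the most-significant byte at the lowest address.
The bytes are already most-significant first: 0x66BF.
0x66BF = 26303.

26303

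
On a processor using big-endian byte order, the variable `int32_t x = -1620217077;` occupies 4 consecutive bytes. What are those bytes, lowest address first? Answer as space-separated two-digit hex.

9F 6D 73 0B

Two's complement of -1620217077 in 32 bits: 1620217077 = 0x60928CF5; invert → 0x9F6D730A; add 1 → 0x9F6D730B.
Split into bytes (most-significant first): 9F 6D 73 0B.
Big-endian: lowest address holds the most-significant byte.
So the memory order matches the most-significant-first order: 9F 6D 73 0B.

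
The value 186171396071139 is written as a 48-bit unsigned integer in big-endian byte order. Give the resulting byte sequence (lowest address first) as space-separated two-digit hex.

186171396071139 in hexadecimal, padded to 48 bits, is 0xA95267EE1EE3.
Split into bytes (most-significant first): A9 52 67 EE 1E E3.
In big-endian order the high byte comes first in memory.
So the memory order matches the most-significant-first order: A9 52 67 EE 1E E3.

A9 52 67 EE 1E E3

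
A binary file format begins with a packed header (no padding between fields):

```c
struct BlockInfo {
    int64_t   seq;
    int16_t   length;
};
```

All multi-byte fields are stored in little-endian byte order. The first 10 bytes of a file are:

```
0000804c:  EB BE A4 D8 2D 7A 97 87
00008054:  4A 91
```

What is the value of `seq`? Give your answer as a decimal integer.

-8676331819779178773

`seq` is the first field, at byte offset 0, occupying 8 bytes.
Bytes at offsets 0..7: EB BE A4 D8 2D 7A 97 87.
Little-endian: lowest address holds the least-significant byte.
Reassemble most-significant byte first: 87 97 7A 2D D8 A4 BE EB → 0x87977A2DD8A4BEEB.
Top bit is set, so as a signed 64-bit value this is 0x87977A2DD8A4BEEB − 2^64 = -8676331819779178773.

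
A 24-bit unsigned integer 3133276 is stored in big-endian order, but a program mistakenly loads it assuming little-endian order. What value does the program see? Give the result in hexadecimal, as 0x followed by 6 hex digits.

0x5CCF2F

3133276 in 24-bit hexadecimal is 0x2FCF5C.
Stored big-endian, the bytes at ascending addresses are 2F CF 5C.
Read back as little-endian, the first byte is least significant, giving 0x5CCF2F.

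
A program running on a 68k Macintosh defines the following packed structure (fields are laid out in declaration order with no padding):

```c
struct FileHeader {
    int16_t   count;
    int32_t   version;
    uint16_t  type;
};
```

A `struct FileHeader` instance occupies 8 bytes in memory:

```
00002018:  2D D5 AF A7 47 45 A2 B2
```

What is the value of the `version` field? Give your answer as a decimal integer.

-1347991739

`version` follows `count` (2 bytes), so it starts at byte offset 2 and occupies 4 bytes.
Bytes at offsets 2..5: AF A7 47 45.
Big-endian: lowest address holds the most-significant byte.
The bytes are already most-significant first: 0xAFA74745.
Top bit is set, so as a signed 32-bit value this is 0xAFA74745 − 2^32 = -1347991739.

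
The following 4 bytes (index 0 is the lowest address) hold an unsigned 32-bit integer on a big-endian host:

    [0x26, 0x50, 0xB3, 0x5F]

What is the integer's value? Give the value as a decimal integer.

Big-endian: lowest address holds the most-significant byte.
The bytes are already most-significant first: 0x2650B35F.
0x2650B35F = 642823007.

642823007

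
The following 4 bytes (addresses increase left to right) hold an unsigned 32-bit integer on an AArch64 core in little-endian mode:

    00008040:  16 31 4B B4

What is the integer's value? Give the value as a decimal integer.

3024826646

In little-endian order the low byte comes first in memory.
Reassemble most-significant byte first: B4 4B 31 16 → 0xB44B3116.
0xB44B3116 = 3024826646.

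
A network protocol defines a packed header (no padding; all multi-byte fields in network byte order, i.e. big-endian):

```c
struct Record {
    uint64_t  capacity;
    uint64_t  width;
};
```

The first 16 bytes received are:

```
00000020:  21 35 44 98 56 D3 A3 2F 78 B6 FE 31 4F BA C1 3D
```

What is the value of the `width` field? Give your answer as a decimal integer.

`width` follows `capacity` (8 bytes), so it starts at byte offset 8 and occupies 8 bytes.
Bytes at offsets 8..15: 78 B6 FE 31 4F BA C1 3D.
Big-endian: lowest address holds the most-significant byte.
The bytes are already most-significant first: 0x78B6FE314FBAC13D.
0x78B6FE314FBAC13D = 8698419218057183549.

8698419218057183549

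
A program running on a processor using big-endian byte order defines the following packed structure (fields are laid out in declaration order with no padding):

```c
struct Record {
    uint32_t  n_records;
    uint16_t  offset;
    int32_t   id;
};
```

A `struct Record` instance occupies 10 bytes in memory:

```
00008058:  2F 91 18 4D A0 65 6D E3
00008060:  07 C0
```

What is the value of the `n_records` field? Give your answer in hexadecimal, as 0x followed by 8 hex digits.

`n_records` is the first field, at byte offset 0, occupying 4 bytes.
Bytes at offsets 0..3: 2F 91 18 4D.
Big-endian: lowest address holds the most-significant byte.
The bytes are already most-significant first: 0x2F91184D.

0x2F91184D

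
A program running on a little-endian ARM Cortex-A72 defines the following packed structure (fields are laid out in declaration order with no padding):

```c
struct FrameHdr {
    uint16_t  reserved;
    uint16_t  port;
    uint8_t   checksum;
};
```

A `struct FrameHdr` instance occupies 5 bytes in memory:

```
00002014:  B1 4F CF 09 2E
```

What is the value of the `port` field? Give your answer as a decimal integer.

`port` follows `reserved` (2 bytes), so it starts at byte offset 2 and occupies 2 bytes.
Bytes at offsets 2..3: CF 09.
In little-endian order the low byte comes first in memory.
Reassemble most-significant byte first: 09 CF → 0x09CF.
0x09CF = 2511.

2511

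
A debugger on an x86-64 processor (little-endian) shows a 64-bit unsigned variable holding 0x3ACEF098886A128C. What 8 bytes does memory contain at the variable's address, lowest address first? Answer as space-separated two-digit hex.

8C 12 6A 88 98 F0 CE 3A

Split into bytes (most-significant first): 3A CE F0 98 88 6A 12 8C.
Little-endian stores the least-significant byte at the lowest address.
So at ascending addresses the bytes are 8C 12 6A 88 98 F0 CE 3A.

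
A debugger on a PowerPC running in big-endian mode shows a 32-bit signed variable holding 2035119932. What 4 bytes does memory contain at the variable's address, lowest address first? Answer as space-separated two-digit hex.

2035119932 in hexadecimal, padded to 32 bits, is 0x794D773C.
Split into bytes (most-significant first): 79 4D 77 3C.
In big-endian order the high byte comes first in memory.
So the memory order matches the most-significant-first order: 79 4D 77 3C.

79 4D 77 3C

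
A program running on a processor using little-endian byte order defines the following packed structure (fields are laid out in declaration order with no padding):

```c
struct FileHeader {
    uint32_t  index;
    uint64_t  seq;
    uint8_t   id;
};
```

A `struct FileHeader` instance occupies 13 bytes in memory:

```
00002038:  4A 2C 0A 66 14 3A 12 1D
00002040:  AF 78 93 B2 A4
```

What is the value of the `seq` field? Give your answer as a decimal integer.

12867761253829982740

`seq` follows `index` (4 bytes), so it starts at byte offset 4 and occupies 8 bytes.
Bytes at offsets 4..11: 14 3A 12 1D AF 78 93 B2.
In little-endian order the low byte comes first in memory.
Reassemble most-significant byte first: B2 93 78 AF 1D 12 3A 14 → 0xB29378AF1D123A14.
0xB29378AF1D123A14 = 12867761253829982740.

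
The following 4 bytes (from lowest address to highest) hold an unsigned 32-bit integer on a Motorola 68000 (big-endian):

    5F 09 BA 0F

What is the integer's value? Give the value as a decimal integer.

Big-endian: lowest address holds the most-significant byte.
The bytes are already most-significant first: 0x5F09BA0F.
0x5F09BA0F = 1594472975.

1594472975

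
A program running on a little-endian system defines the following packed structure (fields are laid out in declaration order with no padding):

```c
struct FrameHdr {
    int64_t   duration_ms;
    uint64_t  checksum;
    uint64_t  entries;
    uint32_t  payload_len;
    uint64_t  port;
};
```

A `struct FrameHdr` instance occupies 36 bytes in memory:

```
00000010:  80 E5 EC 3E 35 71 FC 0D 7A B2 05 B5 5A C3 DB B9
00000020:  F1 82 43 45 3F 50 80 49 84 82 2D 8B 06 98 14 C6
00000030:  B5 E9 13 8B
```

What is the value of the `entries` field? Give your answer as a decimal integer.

`entries` follows `duration_ms` (8 B), `checksum` (8 B), so it starts at offset 8 + 8 = 16 and occupies 8 bytes.
Bytes at offsets 16..23: F1 82 43 45 3F 50 80 49.
In little-endian order the low byte comes first in memory.
Reassemble most-significant byte first: 49 80 50 3F 45 43 82 F1 → 0x4980503F454382F1.
0x4980503F454382F1 = 5296321394462917361.

5296321394462917361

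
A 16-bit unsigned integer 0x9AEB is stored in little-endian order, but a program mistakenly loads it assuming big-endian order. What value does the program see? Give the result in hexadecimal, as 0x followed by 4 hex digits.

0xEB9A

Stored little-endian, the bytes at ascending addresses are EB 9A.
Read back as big-endian, the last byte is least significant, giving 0xEB9A.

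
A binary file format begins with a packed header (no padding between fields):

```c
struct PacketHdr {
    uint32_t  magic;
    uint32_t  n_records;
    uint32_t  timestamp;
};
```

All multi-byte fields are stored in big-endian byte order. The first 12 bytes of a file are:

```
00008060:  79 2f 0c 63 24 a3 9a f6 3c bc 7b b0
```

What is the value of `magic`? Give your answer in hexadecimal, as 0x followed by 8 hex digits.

`magic` is the first field, at byte offset 0, occupying 4 bytes.
Bytes at offsets 0..3: 79 2F 0C 63.
In big-endian order the high byte comes first in memory.
The bytes are already most-significant first: 0x792F0C63.

0x792F0C63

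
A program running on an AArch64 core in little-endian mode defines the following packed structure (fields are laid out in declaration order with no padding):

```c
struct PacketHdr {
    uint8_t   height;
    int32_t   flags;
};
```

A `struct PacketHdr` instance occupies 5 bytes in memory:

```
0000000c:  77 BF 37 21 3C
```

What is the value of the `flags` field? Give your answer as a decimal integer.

`flags` follows `height` (1 byte), so it starts at byte offset 1 and occupies 4 bytes.
Bytes at offsets 1..4: BF 37 21 3C.
Little-endian: lowest address holds the least-significant byte.
Reassemble most-significant byte first: 3C 21 37 BF → 0x3C2137BF.
0x3C2137BF = 1008809919.

1008809919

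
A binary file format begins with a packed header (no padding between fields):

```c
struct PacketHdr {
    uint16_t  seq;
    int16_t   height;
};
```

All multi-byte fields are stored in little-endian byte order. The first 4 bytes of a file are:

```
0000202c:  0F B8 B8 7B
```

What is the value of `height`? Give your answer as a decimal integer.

`height` follows `seq` (2 bytes), so it starts at byte offset 2 and occupies 2 bytes.
Bytes at offsets 2..3: B8 7B.
Little-endian: lowest address holds the least-significant byte.
Reassemble most-significant byte first: 7B B8 → 0x7BB8.
0x7BB8 = 31672.

31672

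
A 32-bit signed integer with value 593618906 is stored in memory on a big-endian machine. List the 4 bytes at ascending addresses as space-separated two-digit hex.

23 61 E7 DA

593618906 in hexadecimal, padded to 32 bits, is 0x2361E7DA.
Split into bytes (most-significant first): 23 61 E7 DA.
Big-endian stores the most-significant byte at the lowest address.
So the memory order matches the most-significant-first order: 23 61 E7 DA.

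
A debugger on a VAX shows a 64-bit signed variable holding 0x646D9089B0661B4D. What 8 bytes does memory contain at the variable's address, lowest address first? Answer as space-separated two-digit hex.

Split into bytes (most-significant first): 64 6D 90 89 B0 66 1B 4D.
Little-endian stores the least-significant byte at the lowest address.
So at ascending addresses the bytes are 4D 1B 66 B0 89 90 6D 64.

4D 1B 66 B0 89 90 6D 64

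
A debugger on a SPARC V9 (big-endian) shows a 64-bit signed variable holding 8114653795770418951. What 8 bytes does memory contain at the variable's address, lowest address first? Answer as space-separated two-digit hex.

8114653795770418951 in hexadecimal, padded to 64 bits, is 0x709D0AA24C2BC707.
Split into bytes (most-significant first): 70 9D 0A A2 4C 2B C7 07.
In big-endian order the high byte comes first in memory.
So the memory order matches the most-significant-first order: 70 9D 0A A2 4C 2B C7 07.

70 9D 0A A2 4C 2B C7 07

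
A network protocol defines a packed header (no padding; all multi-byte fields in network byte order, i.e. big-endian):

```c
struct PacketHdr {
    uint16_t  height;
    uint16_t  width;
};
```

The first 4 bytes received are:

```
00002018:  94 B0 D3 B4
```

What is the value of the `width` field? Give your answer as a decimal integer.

54196

`width` follows `height` (2 bytes), so it starts at byte offset 2 and occupies 2 bytes.
Bytes at offsets 2..3: D3 B4.
Big-endian stores the most-significant byte at the lowest address.
The bytes are already most-significant first: 0xD3B4.
0xD3B4 = 54196.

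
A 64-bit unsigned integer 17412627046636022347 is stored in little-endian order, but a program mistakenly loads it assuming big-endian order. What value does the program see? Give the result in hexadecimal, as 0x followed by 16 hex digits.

17412627046636022347 in 64-bit hexadecimal is 0xF1A6140AF9196A4B.
Stored little-endian, the bytes at ascending addresses are 4B 6A 19 F9 0A 14 A6 F1.
Read back as big-endian, the last byte is least significant, giving 0x4B6A19F90A14A6F1.

0x4B6A19F90A14A6F1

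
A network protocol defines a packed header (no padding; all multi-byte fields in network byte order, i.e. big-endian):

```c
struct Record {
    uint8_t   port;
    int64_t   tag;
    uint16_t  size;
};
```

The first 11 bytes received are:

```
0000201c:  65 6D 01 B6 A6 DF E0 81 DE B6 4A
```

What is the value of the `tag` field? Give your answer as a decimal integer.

7854760052947714526

`tag` follows `port` (1 byte), so it starts at byte offset 1 and occupies 8 bytes.
Bytes at offsets 1..8: 6D 01 B6 A6 DF E0 81 DE.
In big-endian order the high byte comes first in memory.
The bytes are already most-significant first: 0x6D01B6A6DFE081DE.
0x6D01B6A6DFE081DE = 7854760052947714526.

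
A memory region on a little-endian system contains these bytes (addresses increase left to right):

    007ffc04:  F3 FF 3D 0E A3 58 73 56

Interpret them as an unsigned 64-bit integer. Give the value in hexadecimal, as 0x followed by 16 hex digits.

Little-endian stores the least-significant byte at the lowest address.
Reassemble most-significant byte first: 56 73 58 A3 0E 3D FF F3 → 0x567358A30E3DFFF3.

0x567358A30E3DFFF3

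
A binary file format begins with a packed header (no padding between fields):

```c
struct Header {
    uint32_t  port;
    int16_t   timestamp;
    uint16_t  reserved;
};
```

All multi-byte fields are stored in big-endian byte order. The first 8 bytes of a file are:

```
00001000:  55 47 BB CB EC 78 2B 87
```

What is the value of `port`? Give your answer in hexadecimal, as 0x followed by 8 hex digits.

`port` is the first field, at byte offset 0, occupying 4 bytes.
Bytes at offsets 0..3: 55 47 BB CB.
Big-endian stores the most-significant byte at the lowest address.
The bytes are already most-significant first: 0x5547BBCB.

0x5547BBCB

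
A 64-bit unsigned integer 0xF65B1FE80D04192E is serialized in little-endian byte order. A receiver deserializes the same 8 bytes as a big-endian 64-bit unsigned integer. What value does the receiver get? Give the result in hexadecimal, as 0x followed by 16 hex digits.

0x2E19040DE81F5BF6

Stored little-endian, the bytes at ascending addresses are 2E 19 04 0D E8 1F 5B F6.
Read back as big-endian, the last byte is least significant, giving 0x2E19040DE81F5BF6.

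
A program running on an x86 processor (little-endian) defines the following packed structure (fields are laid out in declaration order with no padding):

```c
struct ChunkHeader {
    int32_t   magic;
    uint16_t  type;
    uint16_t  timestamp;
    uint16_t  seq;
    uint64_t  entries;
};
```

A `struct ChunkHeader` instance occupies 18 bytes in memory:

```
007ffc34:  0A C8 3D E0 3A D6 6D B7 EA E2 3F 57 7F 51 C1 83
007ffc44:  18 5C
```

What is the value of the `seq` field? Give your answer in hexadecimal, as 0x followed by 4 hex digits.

`seq` follows `magic` (4 B), `type` (2 B), `timestamp` (2 B), so it starts at offset 4 + 2 + 2 = 8 and occupies 2 bytes.
Bytes at offsets 8..9: EA E2.
In little-endian order the low byte comes first in memory.
Reassemble most-significant byte first: E2 EA → 0xE2EA.

0xE2EA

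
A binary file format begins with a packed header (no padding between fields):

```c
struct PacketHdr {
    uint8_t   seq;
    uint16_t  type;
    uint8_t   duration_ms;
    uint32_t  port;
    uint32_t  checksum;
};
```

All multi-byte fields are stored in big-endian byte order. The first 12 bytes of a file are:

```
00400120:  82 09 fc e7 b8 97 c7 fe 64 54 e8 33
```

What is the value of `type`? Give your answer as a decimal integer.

2556

`type` follows `seq` (1 byte), so it starts at byte offset 1 and occupies 2 bytes.
Bytes at offsets 1..2: 09 FC.
Big-endian stores the most-significant byte at the lowest address.
The bytes are already most-significant first: 0x09FC.
0x09FC = 2556.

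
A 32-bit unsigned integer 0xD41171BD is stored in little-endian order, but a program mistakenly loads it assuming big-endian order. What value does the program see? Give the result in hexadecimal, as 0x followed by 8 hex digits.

0xBD7111D4

Stored little-endian, the bytes at ascending addresses are BD 71 11 D4.
Read back as big-endian, the last byte is least significant, giving 0xBD7111D4.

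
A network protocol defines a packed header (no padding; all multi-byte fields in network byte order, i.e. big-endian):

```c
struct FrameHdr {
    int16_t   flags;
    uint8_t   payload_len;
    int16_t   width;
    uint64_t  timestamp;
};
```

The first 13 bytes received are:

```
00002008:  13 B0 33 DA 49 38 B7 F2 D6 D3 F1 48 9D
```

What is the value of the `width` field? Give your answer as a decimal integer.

`width` follows `flags` (2 B), `payload_len` (1 B), so it starts at offset 2 + 1 = 3 and occupies 2 bytes.
Bytes at offsets 3..4: DA 49.
Big-endian: lowest address holds the most-significant byte.
The bytes are already most-significant first: 0xDA49.
Top bit is set, so as a signed 16-bit value this is 0xDA49 − 2^16 = -9655.

-9655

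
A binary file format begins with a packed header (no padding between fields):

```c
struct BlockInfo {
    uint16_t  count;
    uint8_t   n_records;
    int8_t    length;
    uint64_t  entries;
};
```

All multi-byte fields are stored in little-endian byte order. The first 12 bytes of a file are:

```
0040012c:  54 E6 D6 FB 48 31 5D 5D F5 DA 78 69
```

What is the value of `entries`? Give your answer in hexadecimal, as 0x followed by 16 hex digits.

`entries` follows `count` (2 B), `n_records` (1 B), `length` (1 B), so it starts at offset 2 + 1 + 1 = 4 and occupies 8 bytes.
Bytes at offsets 4..11: 48 31 5D 5D F5 DA 78 69.
Little-endian: lowest address holds the least-significant byte.
Reassemble most-significant byte first: 69 78 DA F5 5D 5D 31 48 → 0x6978DAF55D5D3148.

0x6978DAF55D5D3148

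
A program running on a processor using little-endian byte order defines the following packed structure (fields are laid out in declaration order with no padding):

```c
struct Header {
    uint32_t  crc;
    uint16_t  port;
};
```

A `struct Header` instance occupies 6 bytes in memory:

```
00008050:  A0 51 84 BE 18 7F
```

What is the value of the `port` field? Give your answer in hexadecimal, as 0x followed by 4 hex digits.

`port` follows `crc` (4 bytes), so it starts at byte offset 4 and occupies 2 bytes.
Bytes at offsets 4..5: 18 7F.
In little-endian order the low byte comes first in memory.
Reassemble most-significant byte first: 7F 18 → 0x7F18.

0x7F18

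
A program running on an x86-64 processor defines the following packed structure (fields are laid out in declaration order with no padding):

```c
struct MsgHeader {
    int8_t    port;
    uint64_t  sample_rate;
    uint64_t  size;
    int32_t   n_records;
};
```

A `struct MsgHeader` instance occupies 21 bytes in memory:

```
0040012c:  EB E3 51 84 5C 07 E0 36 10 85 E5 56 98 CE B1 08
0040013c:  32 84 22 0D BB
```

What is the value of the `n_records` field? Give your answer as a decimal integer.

`n_records` follows `port` (1 B), `sample_rate` (8 B), `size` (8 B), so it starts at offset 1 + 8 + 8 = 17 and occupies 4 bytes.
Bytes at offsets 17..20: 84 22 0D BB.
Little-endian stores the least-significant byte at the lowest address.
Reassemble most-significant byte first: BB 0D 22 84 → 0xBB0D2284.
Top bit is set, so as a signed 32-bit value this is 0xBB0D2284 − 2^32 = -1156767100.

-1156767100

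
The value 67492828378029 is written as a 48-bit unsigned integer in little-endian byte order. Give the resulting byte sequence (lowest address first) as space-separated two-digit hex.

67492828378029 in hexadecimal, padded to 48 bits, is 0x3D62660F73AD.
Split into bytes (most-significant first): 3D 62 66 0F 73 AD.
In little-endian order the low byte comes first in memory.
So at ascending addresses the bytes are AD 73 0F 66 62 3D.

AD 73 0F 66 62 3D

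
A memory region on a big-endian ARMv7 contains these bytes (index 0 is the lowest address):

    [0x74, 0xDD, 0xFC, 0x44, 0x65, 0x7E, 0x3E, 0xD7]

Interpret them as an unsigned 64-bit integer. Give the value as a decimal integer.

8421164248943443671

Big-endian stores the most-significant byte at the lowest address.
The bytes are already most-significant first: 0x74DDFC44657E3ED7.
0x74DDFC44657E3ED7 = 8421164248943443671.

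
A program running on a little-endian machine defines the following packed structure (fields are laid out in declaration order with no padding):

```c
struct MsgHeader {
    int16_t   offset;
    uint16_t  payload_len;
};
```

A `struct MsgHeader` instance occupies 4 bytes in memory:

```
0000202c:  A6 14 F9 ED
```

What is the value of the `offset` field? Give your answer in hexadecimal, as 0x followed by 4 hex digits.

`offset` is the first field, at byte offset 0, occupying 2 bytes.
Bytes at offsets 0..1: A6 14.
In little-endian order the low byte comes first in memory.
Reassemble most-significant byte first: 14 A6 → 0x14A6.

0x14A6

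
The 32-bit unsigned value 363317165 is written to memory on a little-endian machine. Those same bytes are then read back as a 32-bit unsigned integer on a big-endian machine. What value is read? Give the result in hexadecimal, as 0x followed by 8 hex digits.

0xADC7A715

363317165 in 32-bit hexadecimal is 0x15A7C7AD.
Stored little-endian, the bytes at ascending addresses are AD C7 A7 15.
Read back as big-endian, the last byte is least significant, giving 0xADC7A715.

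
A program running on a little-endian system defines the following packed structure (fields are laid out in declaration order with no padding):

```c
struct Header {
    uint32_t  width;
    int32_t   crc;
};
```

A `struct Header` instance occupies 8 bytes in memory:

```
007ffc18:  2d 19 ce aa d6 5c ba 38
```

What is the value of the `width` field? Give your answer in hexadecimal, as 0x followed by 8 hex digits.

0xAACE192D

`width` is the first field, at byte offset 0, occupying 4 bytes.
Bytes at offsets 0..3: 2D 19 CE AA.
Little-endian: lowest address holds the least-significant byte.
Reassemble most-significant byte first: AA CE 19 2D → 0xAACE192D.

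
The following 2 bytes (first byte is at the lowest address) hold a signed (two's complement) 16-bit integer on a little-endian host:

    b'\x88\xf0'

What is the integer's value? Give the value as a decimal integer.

-3960

Little-endian stores the least-significant byte at the lowest address.
Reassemble most-significant byte first: F0 88 → 0xF088.
Top bit is set, so as a signed 16-bit value this is 0xF088 − 2^16 = -3960.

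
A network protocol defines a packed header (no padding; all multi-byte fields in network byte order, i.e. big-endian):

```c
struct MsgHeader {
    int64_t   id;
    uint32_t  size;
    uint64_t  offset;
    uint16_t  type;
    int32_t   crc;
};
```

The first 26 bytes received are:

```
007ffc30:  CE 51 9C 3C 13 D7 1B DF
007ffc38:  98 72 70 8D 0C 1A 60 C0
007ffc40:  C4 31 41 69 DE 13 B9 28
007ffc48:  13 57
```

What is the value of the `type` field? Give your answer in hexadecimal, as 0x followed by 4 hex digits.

0xDE13

`type` follows `id` (8 B), `size` (4 B), `offset` (8 B), so it starts at offset 8 + 4 + 8 = 20 and occupies 2 bytes.
Bytes at offsets 20..21: DE 13.
Big-endian stores the most-significant byte at the lowest address.
The bytes are already most-significant first: 0xDE13.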